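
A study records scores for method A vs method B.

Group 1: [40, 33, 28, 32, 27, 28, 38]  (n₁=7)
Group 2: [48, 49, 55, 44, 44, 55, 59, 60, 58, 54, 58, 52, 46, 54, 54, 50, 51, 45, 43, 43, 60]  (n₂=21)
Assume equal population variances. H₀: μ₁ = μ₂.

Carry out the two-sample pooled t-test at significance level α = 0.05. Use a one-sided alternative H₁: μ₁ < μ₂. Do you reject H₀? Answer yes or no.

reject H₀: yes

x̄₁=32.286, s₁=5.122, n₁=7
x̄₂=51.524, s₂=5.828, n₂=21
s_p² = [6·5.122² + 20·5.828²]/26 = 32.1795
SE = √(s_p²·(1/7+1/21)) = 2.4758
t = (32.286−51.524)/2.4758 = -7.7706
df = 26
p-value (one-sided, H₁ less) = 0.00000
At α=0.05: p < α → reject H₀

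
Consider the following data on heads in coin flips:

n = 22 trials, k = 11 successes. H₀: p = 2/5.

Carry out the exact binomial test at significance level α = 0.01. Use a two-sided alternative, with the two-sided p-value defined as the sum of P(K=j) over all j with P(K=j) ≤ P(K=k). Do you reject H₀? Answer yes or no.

Exact binomial: n=22, k=11, p₀=2/5=0.4000
P(X=j) = C(n,j)·p₀^j·(1−p₀)^(n−j); p = Σ P(X=j) over j with P(X=j) ≤ P(X=11)
p-value (two-sided) = 0.38649
At α=0.01: p ≥ α → fail to reject H₀

reject H₀: no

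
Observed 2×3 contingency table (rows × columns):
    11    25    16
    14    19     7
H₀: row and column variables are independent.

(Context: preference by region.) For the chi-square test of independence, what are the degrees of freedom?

df = (r−1)(c−1) = (2−1)·(3−1) = 2

degrees of freedom = 2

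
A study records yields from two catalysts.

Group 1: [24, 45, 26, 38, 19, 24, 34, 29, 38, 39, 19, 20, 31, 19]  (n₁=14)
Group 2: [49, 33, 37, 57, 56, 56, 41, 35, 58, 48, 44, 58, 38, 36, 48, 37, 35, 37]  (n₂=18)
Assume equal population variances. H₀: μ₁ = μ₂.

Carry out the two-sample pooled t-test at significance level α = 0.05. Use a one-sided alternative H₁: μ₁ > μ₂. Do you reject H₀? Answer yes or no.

reject H₀: no

x̄₁=28.929, s₁=8.713, n₁=14
x̄₂=44.611, s₂=9.198, n₂=18
s_p² = [13·8.713² + 17·9.198²]/30 = 80.8402
SE = √(s_p²·(1/14+1/18)) = 3.2040
t = (28.929−44.611)/3.2040 = -4.8947
df = 30
p-value (one-sided, H₁ greater) = 0.99998
At α=0.05: p ≥ α → fail to reject H₀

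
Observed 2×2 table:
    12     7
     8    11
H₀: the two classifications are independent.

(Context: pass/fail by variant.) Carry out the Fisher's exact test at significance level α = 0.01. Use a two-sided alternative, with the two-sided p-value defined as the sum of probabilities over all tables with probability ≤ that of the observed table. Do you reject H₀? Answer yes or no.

reject H₀: no

Margins: r₁=19, r₂=19, c₁=20, c₂=18, n=38
p_obs = C(19,12)·C(19,8)/C(38,20); sum pmf over tables with pmf ≤ p_obs
p-value (two-sided) = 0.32998
At α=0.01: p ≥ α → fail to reject H₀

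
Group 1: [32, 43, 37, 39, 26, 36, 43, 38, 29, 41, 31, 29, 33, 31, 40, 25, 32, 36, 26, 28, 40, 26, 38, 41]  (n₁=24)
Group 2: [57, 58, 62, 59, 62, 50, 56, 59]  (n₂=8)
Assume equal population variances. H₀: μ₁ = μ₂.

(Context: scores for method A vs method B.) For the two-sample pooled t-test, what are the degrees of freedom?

degrees of freedom = 30

df = n₁ + n₂ − 2 = 24 + 8 − 2 = 30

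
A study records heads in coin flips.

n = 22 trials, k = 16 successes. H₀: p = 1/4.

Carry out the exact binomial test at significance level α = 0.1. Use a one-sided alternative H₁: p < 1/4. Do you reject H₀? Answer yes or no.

reject H₀: no

Exact binomial: n=22, k=16, p₀=1/4=0.2500
P(X≤16) from Σ C(n,i)·p₀^i·(1−p₀)^(n−i)
p-value (one-sided, H₁ less) = 1.00000
At α=0.1: p ≥ α → fail to reject H₀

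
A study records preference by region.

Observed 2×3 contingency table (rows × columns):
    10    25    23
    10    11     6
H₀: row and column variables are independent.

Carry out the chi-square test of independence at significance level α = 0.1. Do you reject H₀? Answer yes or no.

reject H₀: yes

Row totals [58, 27], col totals [20, 36, 29], n=85
χ² = (10−13.65)²/13.65 + (25−24.56)²/24.56 + (23−19.79)²/19.79 + (10−6.35)²/6.35 + (11−11.44)²/11.44 + (6−9.21)²/9.21 = 4.7337
df = 2
p-value (upper-tail) = 0.09378
At α=0.1: p < α → reject H₀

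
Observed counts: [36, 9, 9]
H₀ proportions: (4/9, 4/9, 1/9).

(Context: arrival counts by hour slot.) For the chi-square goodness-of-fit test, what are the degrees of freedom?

df = k − 1 = 3 − 1 = 2

degrees of freedom = 2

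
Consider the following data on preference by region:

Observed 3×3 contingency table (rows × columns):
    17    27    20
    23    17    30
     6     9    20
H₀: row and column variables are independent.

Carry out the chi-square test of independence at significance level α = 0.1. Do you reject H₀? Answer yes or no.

Row totals [64, 70, 35], col totals [46, 53, 70], n=169
χ² = (17−17.42)²/17.42 + (27−20.07)²/20.07 + (20−26.51)²/26.51 + (23−19.05)²/19.05 + (17−21.95)²/21.95 + (30−28.99)²/28.99 + (6−9.53)²/9.53 + (9−10.98)²/10.98 + (20−14.50)²/14.50 = 9.7204
df = 4
p-value (upper-tail) = 0.04541
At α=0.1: p < α → reject H₀

reject H₀: yes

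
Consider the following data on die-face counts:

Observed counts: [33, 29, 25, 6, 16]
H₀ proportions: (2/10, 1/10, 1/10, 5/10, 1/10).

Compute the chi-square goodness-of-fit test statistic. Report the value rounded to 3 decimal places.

test statistic = 99.596

n = 109; E_i = n·p_i = [21.80, 10.90, 10.90, 54.50, 10.90]
χ² = (33−21.80)²/21.80 + (29−10.90)²/10.90 + (25−10.90)²/10.90 + (6−54.50)²/54.50 + (16−10.90)²/10.90 = 99.5963
df = 4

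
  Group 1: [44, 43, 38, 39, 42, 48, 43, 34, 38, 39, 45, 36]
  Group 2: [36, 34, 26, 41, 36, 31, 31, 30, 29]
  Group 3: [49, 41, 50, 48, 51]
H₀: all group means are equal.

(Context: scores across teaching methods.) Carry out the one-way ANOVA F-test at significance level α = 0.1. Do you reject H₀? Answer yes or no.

Group means [40.75, 32.67, 47.80], grand mean 39.308
SSB = Σnᵢ(x̄ᵢ−x̄)² = 782.488; SSW = ΣΣ(x−x̄ᵢ)² = 409.050
MSB = 782.488/2 = 391.2442; MSW = 409.050/23 = 17.7848
F = MSB/MSW = 21.9988
df = (2, 23)
p-value (upper-tail) = 0.00000
At α=0.1: p < α → reject H₀

reject H₀: yes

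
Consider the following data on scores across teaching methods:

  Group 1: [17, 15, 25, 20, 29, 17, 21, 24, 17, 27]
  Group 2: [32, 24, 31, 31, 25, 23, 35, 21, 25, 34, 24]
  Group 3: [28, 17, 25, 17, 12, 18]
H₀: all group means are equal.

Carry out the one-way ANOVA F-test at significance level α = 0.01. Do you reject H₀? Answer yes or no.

Group means [21.20, 27.73, 19.50], grand mean 23.481
SSB = Σnᵢ(x̄ᵢ−x̄)² = 345.459; SSW = ΣΣ(x−x̄ᵢ)² = 625.282
MSB = 345.459/2 = 172.7295; MSW = 625.282/24 = 26.0534
F = MSB/MSW = 6.6298
df = (2, 24)
p-value (upper-tail) = 0.00510
At α=0.01: p < α → reject H₀

reject H₀: yes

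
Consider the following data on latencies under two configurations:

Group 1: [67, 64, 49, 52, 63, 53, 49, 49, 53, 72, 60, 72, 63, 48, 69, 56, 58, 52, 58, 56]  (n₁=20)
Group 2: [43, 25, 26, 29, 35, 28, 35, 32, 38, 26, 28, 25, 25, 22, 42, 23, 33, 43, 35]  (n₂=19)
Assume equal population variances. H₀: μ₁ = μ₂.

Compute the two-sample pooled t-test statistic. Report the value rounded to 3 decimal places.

x̄₁=58.150, s₁=7.802, n₁=20
x̄₂=31.211, s₂=6.812, n₂=19
s_p² = [19·7.802² + 18·6.812²]/37 = 53.8299
SE = √(s_p²·(1/20+1/19)) = 2.3505
t = (58.150−31.211)/2.3505 = 11.4614
df = 37

test statistic = 11.461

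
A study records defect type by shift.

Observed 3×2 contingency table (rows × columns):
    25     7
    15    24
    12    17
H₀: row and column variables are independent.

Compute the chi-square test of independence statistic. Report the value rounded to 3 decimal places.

test statistic = 12.925

Row totals [32, 39, 29], col totals [52, 48], n=100
χ² = (25−16.64)²/16.64 + (7−15.36)²/15.36 + (15−20.28)²/20.28 + (24−18.72)²/18.72 + (12−15.08)²/15.08 + (17−13.92)²/13.92 = 12.9247
df = 2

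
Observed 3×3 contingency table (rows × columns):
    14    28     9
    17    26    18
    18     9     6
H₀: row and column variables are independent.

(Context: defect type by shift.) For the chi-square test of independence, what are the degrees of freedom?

df = (r−1)(c−1) = (3−1)·(3−1) = 4

degrees of freedom = 4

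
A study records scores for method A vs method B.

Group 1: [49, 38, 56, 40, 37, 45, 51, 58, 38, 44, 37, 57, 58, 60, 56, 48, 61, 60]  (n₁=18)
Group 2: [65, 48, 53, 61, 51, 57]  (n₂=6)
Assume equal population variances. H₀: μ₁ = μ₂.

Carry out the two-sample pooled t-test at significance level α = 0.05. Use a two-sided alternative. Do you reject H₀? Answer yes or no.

reject H₀: no

x̄₁=49.611, s₁=8.945, n₁=18
x̄₂=55.833, s₂=6.401, n₂=6
s_p² = [17·8.945² + 5·6.401²]/22 = 71.1414
SE = √(s_p²·(1/18+1/6)) = 3.9761
t = (49.611−55.833)/3.9761 = -1.5649
df = 22
p-value (two-sided) = 0.13187
At α=0.05: p ≥ α → fail to reject H₀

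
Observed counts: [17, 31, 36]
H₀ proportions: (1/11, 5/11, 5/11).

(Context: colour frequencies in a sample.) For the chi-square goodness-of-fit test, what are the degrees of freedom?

degrees of freedom = 2

df = k − 1 = 3 − 1 = 2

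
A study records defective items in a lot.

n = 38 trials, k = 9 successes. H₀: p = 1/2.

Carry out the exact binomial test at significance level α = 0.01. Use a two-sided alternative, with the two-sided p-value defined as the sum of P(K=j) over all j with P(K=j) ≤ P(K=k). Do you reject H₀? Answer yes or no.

reject H₀: yes

Exact binomial: n=38, k=9, p₀=1/2=0.5000
P(X=j) = C(n,j)·p₀^j·(1−p₀)^(n−j); p = Σ P(X=j) over j with P(X=j) ≤ P(X=9)
p-value (two-sided) = 0.00166
At α=0.01: p < α → reject H₀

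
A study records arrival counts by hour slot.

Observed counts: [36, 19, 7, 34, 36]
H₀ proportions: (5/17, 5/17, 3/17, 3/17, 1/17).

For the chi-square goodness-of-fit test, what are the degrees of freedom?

degrees of freedom = 4

df = k − 1 = 5 − 1 = 4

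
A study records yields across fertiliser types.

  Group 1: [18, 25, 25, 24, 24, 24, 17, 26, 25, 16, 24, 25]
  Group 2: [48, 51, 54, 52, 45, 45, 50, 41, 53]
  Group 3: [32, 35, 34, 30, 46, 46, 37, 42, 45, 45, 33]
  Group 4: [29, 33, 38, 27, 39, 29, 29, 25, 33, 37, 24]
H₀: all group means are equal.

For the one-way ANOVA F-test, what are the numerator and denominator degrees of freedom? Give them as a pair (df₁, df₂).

degrees of freedom = [3, 39]

k = 4 groups, N = 43 total
df = (k−1, N−k) = (4−1, 43−4) = (3, 39)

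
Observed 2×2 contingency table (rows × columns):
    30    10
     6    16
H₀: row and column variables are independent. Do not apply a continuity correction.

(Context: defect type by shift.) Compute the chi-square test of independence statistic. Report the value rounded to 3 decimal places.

test statistic = 13.278

Row totals [40, 22], col totals [36, 26], n=62
χ² = (30−23.23)²/23.23 + (10−16.77)²/16.77 + (6−12.77)²/12.77 + (16−9.23)²/9.23 = 13.2780
df = 1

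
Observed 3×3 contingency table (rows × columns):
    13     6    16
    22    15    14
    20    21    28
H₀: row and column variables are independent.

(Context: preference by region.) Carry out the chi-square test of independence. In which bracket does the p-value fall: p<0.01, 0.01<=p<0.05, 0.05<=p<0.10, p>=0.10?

p-value bracket: p>=0.10

Row totals [35, 51, 69], col totals [55, 42, 58], n=155
χ² = (13−12.42)²/12.42 + (6−9.48)²/9.48 + (16−13.10)²/13.10 + (22−18.10)²/18.10 + (15−13.82)²/13.82 + (14−19.08)²/19.08 + (20−24.48)²/24.48 + (21−18.70)²/18.70 + (28−25.82)²/25.82 = 5.5366
df = 4
p-value (upper-tail) = 0.23653
→ bracket: p>=0.10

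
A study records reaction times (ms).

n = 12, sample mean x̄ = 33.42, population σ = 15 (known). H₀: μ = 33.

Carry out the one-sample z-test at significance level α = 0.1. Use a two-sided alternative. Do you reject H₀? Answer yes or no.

SE = σ/√n = 15/√12 = 4.3301
z = (x̄−μ₀)/SE = (33.42−33)/4.3301 = 0.0970
p-value (two-sided) = 0.92273
At α=0.1: p ≥ α → fail to reject H₀

reject H₀: no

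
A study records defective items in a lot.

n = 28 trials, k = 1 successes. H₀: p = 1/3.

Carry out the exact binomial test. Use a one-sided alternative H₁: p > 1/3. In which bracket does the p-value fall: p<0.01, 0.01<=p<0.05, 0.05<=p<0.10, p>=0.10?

Exact binomial: n=28, k=1, p₀=1/3=0.3333
P(X≥1) from Σ C(n,i)·p₀^i·(1−p₀)^(n−i)
p-value (one-sided, H₁ greater) = 0.99999
→ bracket: p>=0.10

p-value bracket: p>=0.10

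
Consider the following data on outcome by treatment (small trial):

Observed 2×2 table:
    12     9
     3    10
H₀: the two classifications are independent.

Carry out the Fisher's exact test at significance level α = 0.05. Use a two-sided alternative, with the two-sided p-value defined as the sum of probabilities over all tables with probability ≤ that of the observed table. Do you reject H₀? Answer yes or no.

Margins: r₁=21, r₂=13, c₁=15, c₂=19, n=34
p_obs = C(21,12)·C(13,3)/C(34,15); sum pmf over tables with pmf ≤ p_obs
p-value (two-sided) = 0.07899
At α=0.05: p ≥ α → fail to reject H₀

reject H₀: no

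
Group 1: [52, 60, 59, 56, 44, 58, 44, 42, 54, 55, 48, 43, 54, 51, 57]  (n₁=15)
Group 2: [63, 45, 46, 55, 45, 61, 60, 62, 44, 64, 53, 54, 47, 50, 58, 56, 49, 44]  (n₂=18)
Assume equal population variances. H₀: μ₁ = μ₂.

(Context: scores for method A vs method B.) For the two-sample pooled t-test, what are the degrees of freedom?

degrees of freedom = 31

df = n₁ + n₂ − 2 = 15 + 18 − 2 = 31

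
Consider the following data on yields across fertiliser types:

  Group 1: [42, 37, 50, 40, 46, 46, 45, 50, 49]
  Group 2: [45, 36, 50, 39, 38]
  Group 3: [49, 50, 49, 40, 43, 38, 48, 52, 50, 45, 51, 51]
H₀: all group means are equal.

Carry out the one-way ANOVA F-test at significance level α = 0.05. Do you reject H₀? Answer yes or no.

Group means [45.00, 41.60, 47.17], grand mean 45.346
SSB = Σnᵢ(x̄ᵢ−x̄)² = 111.018; SSW = ΣΣ(x−x̄ᵢ)² = 532.867
MSB = 111.018/2 = 55.5090; MSW = 532.867/23 = 23.1681
F = MSB/MSW = 2.3959
df = (2, 23)
p-value (upper-tail) = 0.11345
At α=0.05: p ≥ α → fail to reject H₀

reject H₀: no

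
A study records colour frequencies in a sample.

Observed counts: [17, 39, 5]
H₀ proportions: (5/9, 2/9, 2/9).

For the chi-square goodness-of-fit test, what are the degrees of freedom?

df = k − 1 = 3 − 1 = 2

degrees of freedom = 2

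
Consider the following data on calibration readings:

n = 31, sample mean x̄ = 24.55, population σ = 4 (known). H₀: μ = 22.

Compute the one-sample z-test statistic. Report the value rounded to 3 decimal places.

test statistic = 3.549

SE = σ/√n = 4/√31 = 0.7184
z = (x̄−μ₀)/SE = (24.55−22)/0.7184 = 3.5494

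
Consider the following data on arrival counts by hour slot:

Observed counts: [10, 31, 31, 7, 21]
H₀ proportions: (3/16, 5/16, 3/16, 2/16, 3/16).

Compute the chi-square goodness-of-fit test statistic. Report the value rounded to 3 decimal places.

n = 100; E_i = n·p_i = [18.75, 31.25, 18.75, 12.50, 18.75]
χ² = (10−18.75)²/18.75 + (31−31.25)²/31.25 + (31−18.75)²/18.75 + (7−12.50)²/12.50 + (21−18.75)²/18.75 = 14.7787
df = 4

test statistic = 14.779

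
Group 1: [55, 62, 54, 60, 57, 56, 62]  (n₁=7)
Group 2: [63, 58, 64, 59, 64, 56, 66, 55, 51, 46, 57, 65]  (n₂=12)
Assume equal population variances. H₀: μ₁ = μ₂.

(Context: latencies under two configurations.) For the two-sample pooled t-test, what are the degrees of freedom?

df = n₁ + n₂ − 2 = 7 + 12 − 2 = 17

degrees of freedom = 17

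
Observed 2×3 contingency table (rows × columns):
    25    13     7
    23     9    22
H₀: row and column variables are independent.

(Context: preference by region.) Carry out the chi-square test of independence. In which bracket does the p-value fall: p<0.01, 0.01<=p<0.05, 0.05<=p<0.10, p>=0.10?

p-value bracket: 0.01<=p<0.05

Row totals [45, 54], col totals [48, 22, 29], n=99
χ² = (25−21.82)²/21.82 + (13−10.00)²/10.00 + (7−13.18)²/13.18 + (23−26.18)²/26.18 + (9−12.00)²/12.00 + (22−15.82)²/15.82 = 7.8156
df = 2
p-value (upper-tail) = 0.02008
→ bracket: 0.01<=p<0.05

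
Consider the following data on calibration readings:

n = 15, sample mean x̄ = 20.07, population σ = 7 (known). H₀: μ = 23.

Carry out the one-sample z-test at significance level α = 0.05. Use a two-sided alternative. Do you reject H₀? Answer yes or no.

reject H₀: no

SE = σ/√n = 7/√15 = 1.8074
z = (x̄−μ₀)/SE = (20.07−23)/1.8074 = -1.6211
p-value (two-sided) = 0.10499
At α=0.05: p ≥ α → fail to reject H₀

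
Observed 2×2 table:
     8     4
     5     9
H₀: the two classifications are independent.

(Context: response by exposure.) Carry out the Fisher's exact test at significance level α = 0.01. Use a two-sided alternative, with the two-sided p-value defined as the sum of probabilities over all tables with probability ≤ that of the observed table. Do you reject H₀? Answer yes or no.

Margins: r₁=12, r₂=14, c₁=13, c₂=13, n=26
p_obs = C(12,8)·C(14,5)/C(26,13); sum pmf over tables with pmf ≤ p_obs
p-value (two-sided) = 0.23774
At α=0.01: p ≥ α → fail to reject H₀

reject H₀: no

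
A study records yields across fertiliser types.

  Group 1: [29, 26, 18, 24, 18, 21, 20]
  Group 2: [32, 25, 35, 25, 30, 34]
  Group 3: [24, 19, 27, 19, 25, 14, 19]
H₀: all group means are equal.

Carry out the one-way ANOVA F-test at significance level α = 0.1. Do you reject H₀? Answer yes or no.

Group means [22.29, 30.17, 21.00], grand mean 24.200
SSB = Σnᵢ(x̄ᵢ−x̄)² = 310.938; SSW = ΣΣ(x−x̄ᵢ)² = 322.262
MSB = 310.938/2 = 155.4690; MSW = 322.262/17 = 18.9566
F = MSB/MSW = 8.2013
df = (2, 17)
p-value (upper-tail) = 0.00321
At α=0.1: p < α → reject H₀

reject H₀: yes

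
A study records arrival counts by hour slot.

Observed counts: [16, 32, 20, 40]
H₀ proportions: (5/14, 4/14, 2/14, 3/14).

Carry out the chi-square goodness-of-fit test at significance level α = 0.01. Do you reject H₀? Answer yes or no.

n = 108; E_i = n·p_i = [38.57, 30.86, 15.43, 23.14]
χ² = (16−38.57)²/38.57 + (32−30.86)²/30.86 + (20−15.43)²/15.43 + (40−23.14)²/23.14 = 26.8840
df = 3
p-value (upper-tail) = 0.00001
At α=0.01: p < α → reject H₀

reject H₀: yes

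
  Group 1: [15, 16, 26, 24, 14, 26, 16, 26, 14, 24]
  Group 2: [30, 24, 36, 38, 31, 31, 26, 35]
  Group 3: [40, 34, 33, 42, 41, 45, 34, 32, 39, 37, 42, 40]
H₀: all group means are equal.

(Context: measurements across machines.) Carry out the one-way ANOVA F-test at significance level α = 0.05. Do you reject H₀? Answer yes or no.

Group means [20.10, 31.38, 38.25], grand mean 30.367
SSB = Σnᵢ(x̄ᵢ−x̄)² = 1807.942; SSW = ΣΣ(x−x̄ᵢ)² = 625.025
MSB = 1807.942/2 = 903.9708; MSW = 625.025/27 = 23.1491
F = MSB/MSW = 39.0500
df = (2, 27)
p-value (upper-tail) = 0.00000
At α=0.05: p < α → reject H₀

reject H₀: yes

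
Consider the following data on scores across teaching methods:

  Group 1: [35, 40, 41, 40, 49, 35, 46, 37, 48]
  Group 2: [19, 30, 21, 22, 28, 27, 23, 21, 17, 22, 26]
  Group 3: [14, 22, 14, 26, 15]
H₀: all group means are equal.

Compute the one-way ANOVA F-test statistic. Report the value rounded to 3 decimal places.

Group means [41.22, 23.27, 18.20], grand mean 28.720
SSB = Σnᵢ(x̄ᵢ−x̄)² = 2286.503; SSW = ΣΣ(x−x̄ᵢ)² = 508.537
MSB = 2286.503/2 = 1143.2513; MSW = 508.537/22 = 23.1153
F = MSB/MSW = 49.4586
df = (2, 22)

test statistic = 49.459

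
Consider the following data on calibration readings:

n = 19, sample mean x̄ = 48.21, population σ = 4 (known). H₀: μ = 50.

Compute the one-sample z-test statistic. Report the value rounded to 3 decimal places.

SE = σ/√n = 4/√19 = 0.9177
z = (x̄−μ₀)/SE = (48.21−50)/0.9177 = -1.9506

test statistic = -1.951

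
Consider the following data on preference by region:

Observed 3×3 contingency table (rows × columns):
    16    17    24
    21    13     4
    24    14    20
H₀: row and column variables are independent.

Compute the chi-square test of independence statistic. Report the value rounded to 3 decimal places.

test statistic = 12.663

Row totals [57, 38, 58], col totals [61, 44, 48], n=153
χ² = (16−22.73)²/22.73 + (17−16.39)²/16.39 + (24−17.88)²/17.88 + (21−15.15)²/15.15 + (13−10.93)²/10.93 + (4−11.92)²/11.92 + (24−23.12)²/23.12 + (14−16.68)²/16.68 + (20−18.20)²/18.20 = 12.6634
df = 4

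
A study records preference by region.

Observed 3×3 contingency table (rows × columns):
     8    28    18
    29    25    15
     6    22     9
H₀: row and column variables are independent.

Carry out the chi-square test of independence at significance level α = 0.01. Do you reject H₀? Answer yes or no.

Row totals [54, 69, 37], col totals [43, 75, 42], n=160
χ² = (8−14.51)²/14.51 + (28−25.31)²/25.31 + (18−14.18)²/14.18 + (29−18.54)²/18.54 + (25−32.34)²/32.34 + (15−18.11)²/18.11 + (6−9.94)²/9.94 + (22−17.34)²/17.34 + (9−9.71)²/9.71 = 15.2047
df = 4
p-value (upper-tail) = 0.00430
At α=0.01: p < α → reject H₀

reject H₀: yes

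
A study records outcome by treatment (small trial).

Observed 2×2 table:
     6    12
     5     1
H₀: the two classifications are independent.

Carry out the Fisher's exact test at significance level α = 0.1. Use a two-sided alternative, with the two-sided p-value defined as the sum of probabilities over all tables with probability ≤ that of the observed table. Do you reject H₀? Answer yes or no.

reject H₀: yes

Margins: r₁=18, r₂=6, c₁=11, c₂=13, n=24
p_obs = C(18,6)·C(6,5)/C(24,11); sum pmf over tables with pmf ≤ p_obs
p-value (two-sided) = 0.06080
At α=0.1: p < α → reject H₀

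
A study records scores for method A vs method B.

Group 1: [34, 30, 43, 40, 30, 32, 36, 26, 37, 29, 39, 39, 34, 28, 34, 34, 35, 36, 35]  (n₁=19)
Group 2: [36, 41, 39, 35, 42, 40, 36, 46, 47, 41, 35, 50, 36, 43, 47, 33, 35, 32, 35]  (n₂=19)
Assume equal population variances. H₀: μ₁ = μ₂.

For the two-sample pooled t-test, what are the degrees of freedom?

df = n₁ + n₂ − 2 = 19 + 19 − 2 = 36

degrees of freedom = 36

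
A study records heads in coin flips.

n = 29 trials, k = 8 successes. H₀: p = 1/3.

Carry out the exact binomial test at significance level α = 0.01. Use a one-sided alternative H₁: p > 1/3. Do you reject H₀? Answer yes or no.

Exact binomial: n=29, k=8, p₀=1/3=0.3333
P(X≥8) from Σ C(n,i)·p₀^i·(1−p₀)^(n−i)
p-value (one-sided, H₁ greater) = 0.80142
At α=0.01: p ≥ α → fail to reject H₀

reject H₀: no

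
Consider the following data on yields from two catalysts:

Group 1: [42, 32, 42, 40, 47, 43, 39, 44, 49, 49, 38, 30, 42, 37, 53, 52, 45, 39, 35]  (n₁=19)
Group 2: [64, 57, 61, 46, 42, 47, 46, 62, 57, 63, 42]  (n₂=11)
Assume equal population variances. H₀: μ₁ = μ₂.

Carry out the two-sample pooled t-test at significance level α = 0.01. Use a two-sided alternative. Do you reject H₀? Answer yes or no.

x̄₁=42.000, s₁=6.298, n₁=19
x̄₂=53.364, s₂=8.789, n₂=11
s_p² = [18·6.298² + 10·8.789²]/28 = 53.0909
SE = √(s_p²·(1/19+1/11)) = 2.7606
t = (42.000−53.364)/2.7606 = -4.1164
df = 28
p-value (two-sided) = 0.00031
At α=0.01: p < α → reject H₀

reject H₀: yes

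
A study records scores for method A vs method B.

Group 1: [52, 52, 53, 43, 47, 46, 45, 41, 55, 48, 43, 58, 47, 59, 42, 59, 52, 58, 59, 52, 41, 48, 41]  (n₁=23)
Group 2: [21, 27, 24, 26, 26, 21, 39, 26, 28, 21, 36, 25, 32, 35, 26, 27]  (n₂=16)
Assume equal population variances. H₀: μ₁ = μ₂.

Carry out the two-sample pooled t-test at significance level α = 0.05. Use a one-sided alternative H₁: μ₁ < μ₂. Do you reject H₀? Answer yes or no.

x̄₁=49.609, s₁=6.359, n₁=23
x̄₂=27.500, s₂=5.391, n₂=16
s_p² = [22·6.359² + 15·5.391²]/37 = 35.8237
SE = √(s_p²·(1/23+1/16)) = 1.9485
t = (49.609−27.500)/1.9485 = 11.3467
df = 37
p-value (one-sided, H₁ less) = 1.00000
At α=0.05: p ≥ α → fail to reject H₀

reject H₀: no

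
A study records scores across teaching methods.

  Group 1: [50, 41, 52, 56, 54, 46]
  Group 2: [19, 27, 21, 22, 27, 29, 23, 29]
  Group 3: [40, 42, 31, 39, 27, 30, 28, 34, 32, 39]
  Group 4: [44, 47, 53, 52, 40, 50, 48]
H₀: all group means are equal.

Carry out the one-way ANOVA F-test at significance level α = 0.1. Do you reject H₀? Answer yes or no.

Group means [49.83, 24.62, 34.20, 47.71], grand mean 37.806
SSB = Σnᵢ(x̄ᵢ−x̄)² = 3075.102; SSW = ΣΣ(x−x̄ᵢ)² = 645.737
MSB = 3075.102/3 = 1025.0339; MSW = 645.737/27 = 23.9162
F = MSB/MSW = 42.8594
df = (3, 27)
p-value (upper-tail) = 0.00000
At α=0.1: p < α → reject H₀

reject H₀: yes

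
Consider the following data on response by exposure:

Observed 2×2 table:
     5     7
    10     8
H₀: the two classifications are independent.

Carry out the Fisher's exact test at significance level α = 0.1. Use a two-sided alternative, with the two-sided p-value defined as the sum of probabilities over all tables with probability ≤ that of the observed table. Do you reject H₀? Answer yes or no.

reject H₀: no

Margins: r₁=12, r₂=18, c₁=15, c₂=15, n=30
p_obs = C(12,5)·C(18,10)/C(30,15); sum pmf over tables with pmf ≤ p_obs
p-value (two-sided) = 0.71038
At α=0.1: p ≥ α → fail to reject H₀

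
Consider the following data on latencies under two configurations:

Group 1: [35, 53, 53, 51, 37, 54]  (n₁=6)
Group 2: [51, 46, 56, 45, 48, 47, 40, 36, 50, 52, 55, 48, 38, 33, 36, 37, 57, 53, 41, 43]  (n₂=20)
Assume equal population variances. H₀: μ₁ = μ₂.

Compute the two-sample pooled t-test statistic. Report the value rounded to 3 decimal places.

test statistic = 0.441

x̄₁=47.167, s₁=8.727, n₁=6
x̄₂=45.600, s₂=7.323, n₂=20
s_p² = [5·8.727² + 19·7.323²]/24 = 58.3181
SE = √(s_p²·(1/6+1/20)) = 3.5547
t = (47.167−45.600)/3.5547 = 0.4407
df = 24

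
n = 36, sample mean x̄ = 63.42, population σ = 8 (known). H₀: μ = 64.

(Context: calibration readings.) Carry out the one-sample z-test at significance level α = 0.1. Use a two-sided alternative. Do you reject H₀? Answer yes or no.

SE = σ/√n = 8/√36 = 1.3333
z = (x̄−μ₀)/SE = (63.42−64)/1.3333 = -0.4350
p-value (two-sided) = 0.66356
At α=0.1: p ≥ α → fail to reject H₀

reject H₀: no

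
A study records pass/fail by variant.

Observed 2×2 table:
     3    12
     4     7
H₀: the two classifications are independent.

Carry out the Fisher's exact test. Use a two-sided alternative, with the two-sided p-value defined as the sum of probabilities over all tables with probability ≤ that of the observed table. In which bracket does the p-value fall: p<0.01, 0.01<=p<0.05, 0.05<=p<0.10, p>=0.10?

p-value bracket: p>=0.10

Margins: r₁=15, r₂=11, c₁=7, c₂=19, n=26
p_obs = C(15,3)·C(11,4)/C(26,7); sum pmf over tables with pmf ≤ p_obs
p-value (two-sided) = 0.40652
→ bracket: p>=0.10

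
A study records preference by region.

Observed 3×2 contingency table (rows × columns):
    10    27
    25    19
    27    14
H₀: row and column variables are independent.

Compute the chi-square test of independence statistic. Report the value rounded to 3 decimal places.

test statistic = 12.722

Row totals [37, 44, 41], col totals [62, 60], n=122
χ² = (10−18.80)²/18.80 + (27−18.20)²/18.20 + (25−22.36)²/22.36 + (19−21.64)²/21.64 + (27−20.84)²/20.84 + (14−20.16)²/20.16 = 12.7216
df = 2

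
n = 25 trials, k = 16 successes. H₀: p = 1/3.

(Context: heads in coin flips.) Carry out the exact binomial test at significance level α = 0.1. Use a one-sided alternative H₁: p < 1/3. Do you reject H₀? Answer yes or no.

reject H₀: no

Exact binomial: n=25, k=16, p₀=1/3=0.3333
P(X≤16) from Σ C(n,i)·p₀^i·(1−p₀)^(n−i)
p-value (one-sided, H₁ less) = 0.99958
At α=0.1: p ≥ α → fail to reject H₀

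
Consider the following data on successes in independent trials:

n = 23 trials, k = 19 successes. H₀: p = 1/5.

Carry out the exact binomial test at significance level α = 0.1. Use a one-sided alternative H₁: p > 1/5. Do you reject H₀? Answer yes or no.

Exact binomial: n=23, k=19, p₀=1/5=0.2000
P(X≥19) from Σ C(n,i)·p₀^i·(1−p₀)^(n−i)
p-value (one-sided, H₁ greater) = 0.00000
At α=0.1: p < α → reject H₀

reject H₀: yes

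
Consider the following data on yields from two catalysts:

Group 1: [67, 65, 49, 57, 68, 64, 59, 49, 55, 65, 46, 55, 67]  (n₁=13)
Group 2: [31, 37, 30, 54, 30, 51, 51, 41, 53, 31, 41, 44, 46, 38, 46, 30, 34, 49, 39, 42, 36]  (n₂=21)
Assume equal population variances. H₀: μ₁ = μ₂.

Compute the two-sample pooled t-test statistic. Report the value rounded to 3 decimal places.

test statistic = 6.525

x̄₁=58.923, s₁=7.697, n₁=13
x̄₂=40.667, s₂=8.064, n₂=21
s_p² = [12·7.697² + 20·8.064²]/32 = 62.8622
SE = √(s_p²·(1/13+1/21)) = 2.7980
t = (58.923−40.667)/2.7980 = 6.5247
df = 32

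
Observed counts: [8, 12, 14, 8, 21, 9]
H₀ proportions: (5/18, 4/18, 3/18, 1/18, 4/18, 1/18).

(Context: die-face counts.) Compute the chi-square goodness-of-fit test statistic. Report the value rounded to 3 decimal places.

test statistic = 20.346

n = 72; E_i = n·p_i = [20.00, 16.00, 12.00, 4.00, 16.00, 4.00]
χ² = (8−20.00)²/20.00 + (12−16.00)²/16.00 + (14−12.00)²/12.00 + (8−4.00)²/4.00 + (21−16.00)²/16.00 + (9−4.00)²/4.00 = 20.3458
df = 5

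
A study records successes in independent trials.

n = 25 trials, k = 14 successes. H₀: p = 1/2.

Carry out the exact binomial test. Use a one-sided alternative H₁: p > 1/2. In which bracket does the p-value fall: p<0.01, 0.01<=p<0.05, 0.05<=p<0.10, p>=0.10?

Exact binomial: n=25, k=14, p₀=1/2=0.5000
P(X≥14) from Σ C(n,i)·p₀^i·(1−p₀)^(n−i)
p-value (one-sided, H₁ greater) = 0.34502
→ bracket: p>=0.10

p-value bracket: p>=0.10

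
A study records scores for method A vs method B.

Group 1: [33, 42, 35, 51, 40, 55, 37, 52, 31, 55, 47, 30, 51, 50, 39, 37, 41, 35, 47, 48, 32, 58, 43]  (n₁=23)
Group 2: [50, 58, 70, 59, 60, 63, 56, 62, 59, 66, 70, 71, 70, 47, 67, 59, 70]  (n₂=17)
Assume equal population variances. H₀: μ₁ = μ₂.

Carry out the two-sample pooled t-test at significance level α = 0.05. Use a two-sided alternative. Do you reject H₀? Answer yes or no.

reject H₀: yes

x̄₁=43.000, s₁=8.507, n₁=23
x̄₂=62.176, s₂=7.204, n₂=17
s_p² = [22·8.507² + 16·7.204²]/38 = 63.7492
SE = √(s_p²·(1/23+1/17)) = 2.5538
t = (43.000−62.176)/2.5538 = -7.5091
df = 38
p-value (two-sided) = 0.00000
At α=0.05: p < α → reject H₀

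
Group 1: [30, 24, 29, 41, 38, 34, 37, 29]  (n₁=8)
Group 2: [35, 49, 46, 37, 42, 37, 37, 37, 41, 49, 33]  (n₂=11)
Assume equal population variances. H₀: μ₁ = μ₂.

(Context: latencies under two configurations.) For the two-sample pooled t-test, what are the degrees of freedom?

df = n₁ + n₂ − 2 = 8 + 11 − 2 = 17

degrees of freedom = 17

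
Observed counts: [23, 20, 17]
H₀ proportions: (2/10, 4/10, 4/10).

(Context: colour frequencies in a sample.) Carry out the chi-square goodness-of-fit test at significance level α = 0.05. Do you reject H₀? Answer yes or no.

reject H₀: yes

n = 60; E_i = n·p_i = [12.00, 24.00, 24.00]
χ² = (23−12.00)²/12.00 + (20−24.00)²/24.00 + (17−24.00)²/24.00 = 12.7917
df = 2
p-value (upper-tail) = 0.00167
At α=0.05: p < α → reject H₀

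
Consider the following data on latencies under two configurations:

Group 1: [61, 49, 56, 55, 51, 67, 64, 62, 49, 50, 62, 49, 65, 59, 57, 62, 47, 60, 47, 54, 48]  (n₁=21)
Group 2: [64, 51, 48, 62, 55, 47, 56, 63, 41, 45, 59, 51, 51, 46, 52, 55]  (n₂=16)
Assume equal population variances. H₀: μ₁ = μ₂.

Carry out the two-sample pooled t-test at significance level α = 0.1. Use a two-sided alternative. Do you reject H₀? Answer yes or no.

reject H₀: no

x̄₁=55.905, s₁=6.572, n₁=21
x̄₂=52.875, s₂=6.761, n₂=16
s_p² = [20·6.572² + 15·6.761²]/35 = 44.2731
SE = √(s_p²·(1/21+1/16)) = 2.2080
t = (55.905−52.875)/2.2080 = 1.3722
df = 35
p-value (two-sided) = 0.17874
At α=0.1: p ≥ α → fail to reject H₀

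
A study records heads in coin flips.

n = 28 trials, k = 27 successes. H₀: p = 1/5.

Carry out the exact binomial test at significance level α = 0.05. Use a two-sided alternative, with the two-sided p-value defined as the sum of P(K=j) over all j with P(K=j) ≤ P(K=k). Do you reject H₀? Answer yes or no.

Exact binomial: n=28, k=27, p₀=1/5=0.2000
P(X=j) = C(n,j)·p₀^j·(1−p₀)^(n−j); p = Σ P(X=j) over j with P(X=j) ≤ P(X=27)
p-value (two-sided) = 0.00000
At α=0.05: p < α → reject H₀

reject H₀: yes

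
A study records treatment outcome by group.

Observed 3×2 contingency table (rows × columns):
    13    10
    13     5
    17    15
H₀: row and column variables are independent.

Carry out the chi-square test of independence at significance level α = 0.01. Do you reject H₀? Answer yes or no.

reject H₀: no

Row totals [23, 18, 32], col totals [43, 30], n=73
χ² = (13−13.55)²/13.55 + (10−9.45)²/9.45 + (13−10.60)²/10.60 + (5−7.40)²/7.40 + (17−18.85)²/18.85 + (15−13.15)²/13.15 = 1.8143
df = 2
p-value (upper-tail) = 0.40367
At α=0.01: p ≥ α → fail to reject H₀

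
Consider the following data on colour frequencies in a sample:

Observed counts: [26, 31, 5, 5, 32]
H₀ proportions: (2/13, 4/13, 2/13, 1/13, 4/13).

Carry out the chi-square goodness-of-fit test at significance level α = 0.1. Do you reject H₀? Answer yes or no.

reject H₀: yes

n = 99; E_i = n·p_i = [15.23, 30.46, 15.23, 7.62, 30.46]
χ² = (26−15.23)²/15.23 + (31−30.46)²/30.46 + (5−15.23)²/15.23 + (5−7.62)²/7.62 + (32−30.46)²/30.46 = 15.4722
df = 4
p-value (upper-tail) = 0.00382
At α=0.1: p < α → reject H₀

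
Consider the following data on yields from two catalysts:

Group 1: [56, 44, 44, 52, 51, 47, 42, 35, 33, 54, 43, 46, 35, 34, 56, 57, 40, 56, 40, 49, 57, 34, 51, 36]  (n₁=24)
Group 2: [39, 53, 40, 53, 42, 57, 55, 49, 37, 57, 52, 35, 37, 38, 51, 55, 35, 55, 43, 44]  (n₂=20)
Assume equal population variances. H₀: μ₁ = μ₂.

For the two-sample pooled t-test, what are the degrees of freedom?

df = n₁ + n₂ − 2 = 24 + 20 − 2 = 42

degrees of freedom = 42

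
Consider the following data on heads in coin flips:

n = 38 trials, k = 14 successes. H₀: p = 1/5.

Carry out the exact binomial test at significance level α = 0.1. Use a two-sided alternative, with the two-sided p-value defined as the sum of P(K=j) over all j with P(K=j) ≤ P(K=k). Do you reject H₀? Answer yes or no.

Exact binomial: n=38, k=14, p₀=1/5=0.2000
P(X=j) = C(n,j)·p₀^j·(1−p₀)^(n−j); p = Σ P(X=j) over j with P(X=j) ≤ P(X=14)
p-value (two-sided) = 0.01421
At α=0.1: p < α → reject H₀

reject H₀: yes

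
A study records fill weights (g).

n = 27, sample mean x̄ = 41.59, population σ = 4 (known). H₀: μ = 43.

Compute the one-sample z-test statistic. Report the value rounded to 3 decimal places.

SE = σ/√n = 4/√27 = 0.7698
z = (x̄−μ₀)/SE = (41.59−43)/0.7698 = -1.8316

test statistic = -1.832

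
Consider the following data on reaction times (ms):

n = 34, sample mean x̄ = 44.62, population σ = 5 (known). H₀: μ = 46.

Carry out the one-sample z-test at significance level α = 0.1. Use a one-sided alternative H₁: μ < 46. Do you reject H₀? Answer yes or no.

reject H₀: yes

SE = σ/√n = 5/√34 = 0.8575
z = (x̄−μ₀)/SE = (44.62−46)/0.8575 = -1.6093
p-value (one-sided, H₁ less) = 0.05377
At α=0.1: p < α → reject H₀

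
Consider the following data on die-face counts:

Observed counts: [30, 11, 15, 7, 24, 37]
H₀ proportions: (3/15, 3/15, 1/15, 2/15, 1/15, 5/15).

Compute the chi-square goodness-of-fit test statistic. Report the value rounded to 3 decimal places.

test statistic = 50.149

n = 124; E_i = n·p_i = [24.80, 24.80, 8.27, 16.53, 8.27, 41.33]
χ² = (30−24.80)²/24.80 + (11−24.80)²/24.80 + (15−8.27)²/8.27 + (7−16.53)²/16.53 + (24−8.27)²/8.27 + (37−41.33)²/41.33 = 50.1492
df = 5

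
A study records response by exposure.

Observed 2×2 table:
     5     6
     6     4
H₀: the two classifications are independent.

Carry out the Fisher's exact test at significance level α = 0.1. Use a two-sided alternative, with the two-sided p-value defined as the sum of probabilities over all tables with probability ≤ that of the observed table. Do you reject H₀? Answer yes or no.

reject H₀: no

Margins: r₁=11, r₂=10, c₁=11, c₂=10, n=21
p_obs = C(11,5)·C(10,6)/C(21,11); sum pmf over tables with pmf ≤ p_obs
p-value (two-sided) = 0.66992
At α=0.1: p ≥ α → fail to reject H₀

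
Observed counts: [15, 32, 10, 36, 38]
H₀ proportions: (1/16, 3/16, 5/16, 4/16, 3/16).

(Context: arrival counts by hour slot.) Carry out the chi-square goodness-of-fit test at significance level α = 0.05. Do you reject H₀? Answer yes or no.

n = 131; E_i = n·p_i = [8.19, 24.56, 40.94, 32.75, 24.56]
χ² = (15−8.19)²/8.19 + (32−24.56)²/24.56 + (10−40.94)²/40.94 + (36−32.75)²/32.75 + (38−24.56)²/24.56 = 38.9746
df = 4
p-value (upper-tail) = 0.00000
At α=0.05: p < α → reject H₀

reject H₀: yes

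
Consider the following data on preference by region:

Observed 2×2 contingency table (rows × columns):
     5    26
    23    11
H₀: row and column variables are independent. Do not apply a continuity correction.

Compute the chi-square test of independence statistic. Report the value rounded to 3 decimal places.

Row totals [31, 34], col totals [28, 37], n=65
χ² = (5−13.35)²/13.35 + (26−17.65)²/17.65 + (23−14.65)²/14.65 + (11−19.35)²/19.35 = 17.5514
df = 1

test statistic = 17.551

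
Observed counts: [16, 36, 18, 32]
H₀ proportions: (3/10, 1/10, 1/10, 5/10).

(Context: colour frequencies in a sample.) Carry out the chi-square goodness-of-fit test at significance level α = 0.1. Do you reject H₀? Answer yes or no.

reject H₀: yes

n = 102; E_i = n·p_i = [30.60, 10.20, 10.20, 51.00]
χ² = (16−30.60)²/30.60 + (36−10.20)²/10.20 + (18−10.20)²/10.20 + (32−51.00)²/51.00 = 85.2680
df = 3
p-value (upper-tail) = 0.00000
At α=0.1: p < α → reject H₀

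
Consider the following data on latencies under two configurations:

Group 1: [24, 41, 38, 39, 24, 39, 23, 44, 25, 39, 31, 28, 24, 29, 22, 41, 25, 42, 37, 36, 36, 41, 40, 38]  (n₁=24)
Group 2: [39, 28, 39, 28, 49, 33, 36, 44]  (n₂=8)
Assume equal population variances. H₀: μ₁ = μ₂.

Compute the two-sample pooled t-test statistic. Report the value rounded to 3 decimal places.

x̄₁=33.583, s₁=7.413, n₁=24
x̄₂=37.000, s₂=7.368, n₂=8
s_p² = [23·7.413² + 7·7.368²]/30 = 54.7944
SE = √(s_p²·(1/24+1/8)) = 3.0220
t = (33.583−37.000)/3.0220 = -1.1306
df = 30

test statistic = -1.131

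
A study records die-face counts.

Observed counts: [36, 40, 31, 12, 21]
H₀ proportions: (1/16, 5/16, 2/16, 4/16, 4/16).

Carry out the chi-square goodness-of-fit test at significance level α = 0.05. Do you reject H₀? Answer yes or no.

reject H₀: yes

n = 140; E_i = n·p_i = [8.75, 43.75, 17.50, 35.00, 35.00]
χ² = (36−8.75)²/8.75 + (40−43.75)²/43.75 + (31−17.50)²/17.50 + (12−35.00)²/35.00 + (21−35.00)²/35.00 = 116.3143
df = 4
p-value (upper-tail) = 0.00000
At α=0.05: p < α → reject H₀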